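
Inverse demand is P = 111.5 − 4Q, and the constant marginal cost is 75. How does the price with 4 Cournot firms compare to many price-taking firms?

Cournot: P = 82.3; Competition: P = 75

With 4 symmetric Cournot firms, each firm's FOC gives 111.5 − 20q = 75, so q = 1.825, Q = 4·1.825 = 7.3, and P = 82.3.
Perfect competition: P = MC = 75, so 111.5 − 4Q = 75 and Q = 9.125.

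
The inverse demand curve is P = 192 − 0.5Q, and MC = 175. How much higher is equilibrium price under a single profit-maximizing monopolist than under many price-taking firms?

Competitive firms price at marginal cost: P = 175, giving Q = 34.
A monopolist chooses Q where MR = MC. MR = 192 − Q; setting this equal to 175 gives Q = 17 and P = 183.5.
Change in equilibrium price: 183.5 − 175 = 8.5.

P rises by 8.5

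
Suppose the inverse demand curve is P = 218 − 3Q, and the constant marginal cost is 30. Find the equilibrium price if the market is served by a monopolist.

A monopolist chooses Q where MR = MC. MR = 218 − 6Q; setting this equal to 30 gives Q = 94/3 and P = 124.

P = 124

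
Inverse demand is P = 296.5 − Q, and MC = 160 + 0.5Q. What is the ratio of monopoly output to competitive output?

A monopolist chooses Q where MR = MC. MR = 296.5 − 2Q; setting this equal to 160 + 0.5Q gives Q = 54.6 and P = 241.9.
Competitive equilibrium sets price equal to marginal cost: 296.5 − Q = 160 + 0.5Q, so Q = 91 and P = 205.5.
Ratio Q_m/Q_c = 54.6/91 = 0.6.

Q_m/Q_c = 0.6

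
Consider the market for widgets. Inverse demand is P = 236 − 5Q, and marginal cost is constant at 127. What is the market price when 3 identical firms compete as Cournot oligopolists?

P = 154.25

In a 3-firm Cournot equilibrium, symmetry and the first-order condition give q = (236 − 127)/(20) = 5.45. So Q = 16.35 and P = 154.25.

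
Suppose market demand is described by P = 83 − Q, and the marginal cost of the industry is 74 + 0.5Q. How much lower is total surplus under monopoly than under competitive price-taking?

TS falls by 4.32

Competitive equilibrium sets price equal to marginal cost: 83 − Q = 74 + 0.5Q, so Q = 6 and P = 77.
CS = ½·(83 − 77)·6 = 18; PS = (77·6 − 74·6 − ½·0.5·6²) = 9; TS = 27.
Monopoly sets MR = MC: 83 − 2Q = 74 + 0.5Q ⇒ Q = 3.6, P = 83 − 3.6 = 79.4.
CS = ½·(83 − 79.4)·3.6 = 6.48; PS = (79.4·3.6 − 74·3.6 − ½·0.5·3.6²) = 16.2; TS = 22.68.
Change in total surplus: 22.68 − 27 = −4.32.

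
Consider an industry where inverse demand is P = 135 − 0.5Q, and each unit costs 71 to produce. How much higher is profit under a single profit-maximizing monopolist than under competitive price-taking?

π rises by 2048

Perfect competition: P = MC = 71, so 135 − 0.5Q = 71 and Q = 128.
Profit = (71 − 71)·128 = 0.
The monopolist equates marginal revenue to marginal cost: 135 − Q = 71, so Q = 64. From demand, P = 103.
Profit = (103 − 71)·64 = 2048.
Change in profit: 2048 − 0 = 2048.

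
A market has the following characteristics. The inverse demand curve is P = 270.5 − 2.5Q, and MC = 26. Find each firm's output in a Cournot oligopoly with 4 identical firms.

q_i = 19.56

Cournot with 4 identical firms: the symmetric best-response condition is 270.5 − 12.5q = 26. Each firm produces q = 19.56, total output Q = 78.24, price P = 74.9.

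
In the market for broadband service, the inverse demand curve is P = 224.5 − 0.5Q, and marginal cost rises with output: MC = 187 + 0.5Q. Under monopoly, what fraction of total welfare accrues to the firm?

PS/TS = 0.75

A monopolist chooses Q where MR = MC. MR = 224.5 − Q; setting this equal to 187 + 0.5Q gives Q = 25 and P = 212.
CS = ½·(224.5 − 212)·25 = 156.25.
PS = P·Q − VC(Q) = 212·25 − (187·25 + ½·0.5·25²) = 468.75.
Share captured = PS/TS = 468.75/625 = 0.75.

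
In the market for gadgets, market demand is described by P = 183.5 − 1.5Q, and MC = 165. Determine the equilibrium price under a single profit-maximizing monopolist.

P = 174.25

A monopolist chooses Q where MR = MC. MR = 183.5 − 3Q; setting this equal to 165 gives Q = 37/6 and P = 174.25.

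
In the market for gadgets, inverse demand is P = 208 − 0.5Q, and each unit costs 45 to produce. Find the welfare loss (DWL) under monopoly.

DWL = 6642.25

Competitive firms price at marginal cost: P = 45, giving Q = 326.
The monopolist equates marginal revenue to marginal cost: 208 − Q = 45, so Q = 163. From demand, P = 126.5.
DWL is the triangle between Q = 163 and Q = 326: ½·(326 − 163)·(126.5 − 45) = 6642.25.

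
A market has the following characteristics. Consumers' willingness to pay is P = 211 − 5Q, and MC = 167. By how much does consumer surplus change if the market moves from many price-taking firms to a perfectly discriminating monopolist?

Consumer surplus falls by 193.6

Competitive firms price at marginal cost: P = 167, giving Q = 8.8.
CS = ½·(211 − 167)·8.8 = 193.6.
With perfect price discrimination, output is the efficient level Q = 8.8 (where demand meets MC), but every buyer pays their willingness to pay: CS = 0 and PS = total surplus.
CS = 0.
Change in consumer surplus: 0 − 193.6 = −193.6.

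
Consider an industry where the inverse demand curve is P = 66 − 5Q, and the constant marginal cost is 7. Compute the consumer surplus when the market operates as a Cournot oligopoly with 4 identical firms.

With 4 symmetric Cournot firms, each firm's FOC gives 66 − 25q = 7, so q = 2.36, Q = 4·2.36 = 9.44, and P = 18.8.
CS = ½·(66 − 18.8)·9.44 = 222.784.

CS = 222.784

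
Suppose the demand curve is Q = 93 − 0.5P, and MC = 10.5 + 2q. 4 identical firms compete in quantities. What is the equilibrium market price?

P = 69

Inverting demand: P = 186 − 2Q.
With 4 symmetric Cournot firms, each firm's FOC gives 186 − 10q = 10.5 + 2q, so q = 14.625, Q = 4·14.625 = 58.5, and P = 69.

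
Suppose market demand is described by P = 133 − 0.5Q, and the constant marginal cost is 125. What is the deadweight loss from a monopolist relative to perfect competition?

Perfect competition: P = MC = 125, so 133 − 0.5Q = 125 and Q = 16.
Monopoly sets MR = MC: 133 − Q = 125 ⇒ Q = 8, P = 133 − 0.5·8 = 129.
DWL is the triangle between Q = 8 and Q = 16: ½·(16 − 8)·(129 − 125) = 16.

DWL = 16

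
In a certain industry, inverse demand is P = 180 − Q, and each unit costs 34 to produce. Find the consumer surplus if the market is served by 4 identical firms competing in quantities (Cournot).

With 4 symmetric Cournot firms, each firm's FOC gives 180 − 5q = 34, so q = 29.2, Q = 4·29.2 = 116.8, and P = 63.2.
CS = ½·(180 − 63.2)·116.8 = 6821.12.

CS = 6821.12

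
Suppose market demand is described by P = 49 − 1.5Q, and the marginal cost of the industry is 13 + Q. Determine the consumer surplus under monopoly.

CS = 60.75

Monopoly sets MR = MC: 49 − 3Q = 13 + Q ⇒ Q = 9, P = 49 − 1.5·9 = 35.5.
CS = ½·(49 − 35.5)·9 = 60.75.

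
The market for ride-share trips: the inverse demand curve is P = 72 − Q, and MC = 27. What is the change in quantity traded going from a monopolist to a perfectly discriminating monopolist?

Q rises by 22.5

A monopolist chooses Q where MR = MC. MR = 72 − 2Q; setting this equal to 27 gives Q = 22.5 and P = 49.5.
A perfectly discriminating monopolist sells every unit with P(Q) ≥ MC(Q), so output equals the competitive quantity Q = 45. Each buyer pays their reservation price, so CS = 0 and the firm captures all surplus.
Change in quantity traded: 45 − 22.5 = 22.5.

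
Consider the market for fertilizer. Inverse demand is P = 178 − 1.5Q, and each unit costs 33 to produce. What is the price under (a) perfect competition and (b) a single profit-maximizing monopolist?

Under competition P = MC = 33, so Q = (178 − 33)/1.5 = 290/3.
Monopoly sets MR = MC: 178 − 3Q = 33 ⇒ Q = 145/3, P = 178 − 1.5·145/3 = 105.5.

Competition: P = 33; Monopoly: P = 105.5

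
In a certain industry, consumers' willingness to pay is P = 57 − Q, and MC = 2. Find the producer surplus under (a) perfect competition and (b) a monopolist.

Competition: PS = 0; Monopoly: PS = 756.25

Perfect competition: P = MC = 2, so 57 − Q = 2 and Q = 55.
PS = (2 − 2)·55 = 0.
A monopolist chooses Q where MR = MC. MR = 57 − 2Q; setting this equal to 2 gives Q = 27.5 and P = 29.5.
PS = (29.5 − 2)·27.5 = 756.25.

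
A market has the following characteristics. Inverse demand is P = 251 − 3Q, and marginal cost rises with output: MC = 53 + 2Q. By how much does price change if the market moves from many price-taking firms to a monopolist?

P rises by 44.55

Under competition P = MC: 251 − 3Q = 53 + 2Q ⇒ Q = 39.6, P = 132.2.
The monopolist equates marginal revenue to marginal cost: 251 − 6Q = 53 + 2Q, so Q = 24.75. From demand, P = 176.75.
Change in price: 176.75 − 132.2 = 44.55.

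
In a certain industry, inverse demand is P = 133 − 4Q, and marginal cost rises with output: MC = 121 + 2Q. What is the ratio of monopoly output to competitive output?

Monopoly sets MR = MC: 133 − 8Q = 121 + 2Q ⇒ Q = 1.2, P = 133 − 4·1.2 = 128.2.
Under competition P = MC: 133 − 4Q = 121 + 2Q ⇒ Q = 2, P = 125.
Ratio Q_m/Q_c = 1.2/2 = 0.6.

Q_m/Q_c = 0.6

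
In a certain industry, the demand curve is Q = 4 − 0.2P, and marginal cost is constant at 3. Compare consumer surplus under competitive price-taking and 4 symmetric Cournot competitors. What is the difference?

Consumer surplus falls by 10.404

Inverting demand: P = 20 − 5Q.
Competitive firms price at marginal cost: P = 3, giving Q = 3.4.
CS = ½·(20 − 3)·3.4 = 28.9.
With 4 symmetric Cournot firms, each firm's FOC gives 20 − 25q = 3, so q = 0.68, Q = 4·0.68 = 2.72, and P = 6.4.
CS = ½·(20 − 6.4)·2.72 = 18.496.
Change in consumer surplus: 18.496 − 28.9 = −10.404.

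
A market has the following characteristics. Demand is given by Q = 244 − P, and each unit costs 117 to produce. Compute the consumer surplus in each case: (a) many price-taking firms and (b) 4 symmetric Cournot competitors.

Inverting demand: P = 244 − Q.
Under competition P = MC = 117, so Q = (244 − 117)/1 = 127.
CS = ½·(244 − 117)·127 = 8064.5.
Cournot with 4 identical firms: the symmetric best-response condition is 244 − 5q = 117. Each firm produces q = 25.4, total output Q = 101.6, price P = 142.4.
CS = ½·(244 − 142.4)·101.6 = 5161.28.

Competition: CS = 8064.5; Cournot: CS = 5161.28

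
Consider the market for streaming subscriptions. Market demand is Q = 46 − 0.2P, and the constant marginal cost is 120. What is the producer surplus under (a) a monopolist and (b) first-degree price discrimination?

Monopoly: PS = 605; Perfect PD: PS = 1210

Inverting demand: P = 230 − 5Q.
Monopoly sets MR = MC: 230 − 10Q = 120 ⇒ Q = 11, P = 230 − 5·11 = 175.
PS = (175 − 120)·11 = 605.
A perfectly discriminating monopolist sells every unit with P(Q) ≥ MC(Q), so output equals the competitive quantity Q = 22. Each buyer pays their reservation price, so CS = 0 and the firm captures all surplus.
PS = ½·(230 − 120)·22 = 1210.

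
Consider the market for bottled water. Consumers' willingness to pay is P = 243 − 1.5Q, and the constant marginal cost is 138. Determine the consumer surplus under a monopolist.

Monopoly sets MR = MC: 243 − 3Q = 138 ⇒ Q = 35, P = 243 − 1.5·35 = 190.5.
CS = ½·(243 − 190.5)·35 = 918.75.

CS = 918.75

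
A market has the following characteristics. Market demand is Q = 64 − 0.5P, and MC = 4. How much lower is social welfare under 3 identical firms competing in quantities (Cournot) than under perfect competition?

Inverting demand: P = 128 − 2Q.
Competitive firms price at marginal cost: P = 4, giving Q = 62.
CS = ½·(128 − 4)·62 = 3844; PS = (4 − 4)·62 = 0; TS = 3844.
In a 3-firm Cournot equilibrium, symmetry and the first-order condition give q = (128 − 4)/(8) = 15.5. So Q = 46.5 and P = 35.
CS = ½·(128 − 35)·46.5 = 2162.25; PS = (35 − 4)·46.5 = 1441.5; TS = 3603.75.
Change in social welfare: 3603.75 − 3844 = −240.25.

TS falls by 240.25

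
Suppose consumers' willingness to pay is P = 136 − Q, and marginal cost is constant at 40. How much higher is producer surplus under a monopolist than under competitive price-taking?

PS rises by 2304

Perfect competition: P = MC = 40, so 136 − Q = 40 and Q = 96.
PS = (40 − 40)·96 = 0.
The monopolist equates marginal revenue to marginal cost: 136 − 2Q = 40, so Q = 48. From demand, P = 88.
PS = (88 − 40)·48 = 2304.
Change in producer surplus: 2304 − 0 = 2304.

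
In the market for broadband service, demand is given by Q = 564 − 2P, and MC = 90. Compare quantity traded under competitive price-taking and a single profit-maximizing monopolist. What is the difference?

Inverting demand: P = 282 − 0.5Q.
Under competition P = MC = 90, so Q = (282 − 90)/0.5 = 384.
A monopolist chooses Q where MR = MC. MR = 282 − Q; setting this equal to 90 gives Q = 192 and P = 186.
Change in quantity traded: 192 − 384 = −192.

Quantity traded falls by 192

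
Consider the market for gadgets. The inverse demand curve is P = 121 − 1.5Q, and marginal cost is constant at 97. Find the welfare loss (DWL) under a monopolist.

DWL = 48

Competitive firms price at marginal cost: P = 97, giving Q = 16.
Monopoly sets MR = MC: 121 − 3Q = 97 ⇒ Q = 8, P = 121 − 1.5·8 = 109.
DWL is the triangle between Q = 8 and Q = 16: ½·(16 − 8)·(109 − 97) = 48.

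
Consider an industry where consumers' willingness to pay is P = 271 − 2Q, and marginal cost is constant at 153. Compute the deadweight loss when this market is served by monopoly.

Competitive firms price at marginal cost: P = 153, giving Q = 59.
A monopolist chooses Q where MR = MC. MR = 271 − 4Q; setting this equal to 153 gives Q = 29.5 and P = 212.
DWL is the triangle between Q = 29.5 and Q = 59: ½·(59 − 29.5)·(212 − 153) = 870.25.

DWL = 870.25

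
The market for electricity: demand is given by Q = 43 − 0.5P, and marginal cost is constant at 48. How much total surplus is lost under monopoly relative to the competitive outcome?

DWL = 90.25

Inverting demand: P = 86 − 2Q.
Competitive firms price at marginal cost: P = 48, giving Q = 19.
A monopolist chooses Q where MR = MC. MR = 86 − 4Q; setting this equal to 48 gives Q = 9.5 and P = 67.
DWL is the triangle between Q = 9.5 and Q = 19: ½·(19 − 9.5)·(67 − 48) = 90.25.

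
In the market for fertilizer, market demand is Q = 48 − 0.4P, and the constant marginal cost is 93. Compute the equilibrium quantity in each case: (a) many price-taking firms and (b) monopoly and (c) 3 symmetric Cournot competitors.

Competition: Q = 10.8; Monopoly: Q = 5.4; Cournot: Q = 8.1

Inverting demand: P = 120 − 2.5Q.
Under competition P = MC = 93, so Q = (120 − 93)/2.5 = 10.8.
The monopolist equates marginal revenue to marginal cost: 120 − 5Q = 93, so Q = 5.4. From demand, P = 106.5.
With 3 symmetric Cournot firms, each firm's FOC gives 120 − 10q = 93, so q = 2.7, Q = 3·2.7 = 8.1, and P = 99.75.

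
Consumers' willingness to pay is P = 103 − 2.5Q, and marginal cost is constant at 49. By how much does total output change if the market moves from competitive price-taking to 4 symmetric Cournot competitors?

Q falls by 4.32

Perfect competition: P = MC = 49, so 103 − 2.5Q = 49 and Q = 21.6.
Cournot with 4 identical firms: the symmetric best-response condition is 103 − 12.5q = 49. Each firm produces q = 4.32, total output Q = 17.28, price P = 59.8.
Change in total output: 17.28 − 21.6 = −4.32.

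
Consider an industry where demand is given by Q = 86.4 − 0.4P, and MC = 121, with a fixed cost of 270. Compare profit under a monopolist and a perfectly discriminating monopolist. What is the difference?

Inverting demand: P = 216 − 2.5Q.
A monopolist chooses Q where MR = MC. MR = 216 − 5Q; setting this equal to 121 gives Q = 19 and P = 168.5.
Profit = (168.5 − 121)·19 − 270 = 632.5.
Under first-degree price discrimination the firm charges each unit its demand price and produces up to where P = MC, i.e. Q = 38. Consumer surplus is zero; producer surplus equals total surplus.
PS equals the full surplus area, 1805. Profit = 1805 − 270 = 1535.
Change in profit: 1535 − 632.5 = 902.5.

π rises by 902.5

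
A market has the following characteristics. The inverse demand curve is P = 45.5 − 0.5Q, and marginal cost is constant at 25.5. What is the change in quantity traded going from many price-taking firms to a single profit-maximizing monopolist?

Quantity traded falls by 20

Perfect competition: P = MC = 25.5, so 45.5 − 0.5Q = 25.5 and Q = 40.
Monopoly sets MR = MC: 45.5 − Q = 25.5 ⇒ Q = 20, P = 45.5 − 0.5·20 = 35.5.
Change in quantity traded: 20 − 40 = −20.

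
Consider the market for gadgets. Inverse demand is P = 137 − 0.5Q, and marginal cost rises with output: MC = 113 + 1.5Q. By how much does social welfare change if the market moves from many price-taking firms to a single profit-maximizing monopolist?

Under competition P = MC: 137 − 0.5Q = 113 + 1.5Q ⇒ Q = 12, P = 131.
CS = ½·(137 − 131)·12 = 36; PS = (131·12 − 113·12 − ½·1.5·12²) = 108; TS = 144.
A monopolist chooses Q where MR = MC. MR = 137 − Q; setting this equal to 113 + 1.5Q gives Q = 9.6 and P = 132.2.
CS = ½·(137 − 132.2)·9.6 = 23.04; PS = (132.2·9.6 − 113·9.6 − ½·1.5·9.6²) = 115.2; TS = 138.24.
Change in social welfare: 138.24 − 144 = −5.76.

TS falls by 5.76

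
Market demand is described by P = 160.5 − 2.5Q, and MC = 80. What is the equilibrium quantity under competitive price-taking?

Under competition P = MC = 80, so Q = (160.5 − 80)/2.5 = 32.2.

Q = 32.2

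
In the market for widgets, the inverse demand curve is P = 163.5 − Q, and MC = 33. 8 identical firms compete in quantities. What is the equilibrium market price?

P = 47.5

Cournot with 8 identical firms: the symmetric best-response condition is 163.5 − 9q = 33. Each firm produces q = 14.5, total output Q = 116, price P = 47.5.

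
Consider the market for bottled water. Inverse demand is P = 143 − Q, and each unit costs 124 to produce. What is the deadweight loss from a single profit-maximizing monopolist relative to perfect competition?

Perfect competition: P = MC = 124, so 143 − Q = 124 and Q = 19.
The monopolist equates marginal revenue to marginal cost: 143 − 2Q = 124, so Q = 9.5. From demand, P = 133.5.
DWL is the triangle between Q = 9.5 and Q = 19: ½·(19 − 9.5)·(133.5 − 124) = 45.125.

DWL = 45.125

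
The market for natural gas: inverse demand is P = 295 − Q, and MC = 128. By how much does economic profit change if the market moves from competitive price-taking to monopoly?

Economic profit rises by 6972.25

Under competition P = MC = 128, so Q = (295 − 128)/1 = 167.
Profit = (128 − 128)·167 = 0.
Monopoly sets MR = MC: 295 − 2Q = 128 ⇒ Q = 83.5, P = 295 − 83.5 = 211.5.
Profit = (211.5 − 128)·83.5 = 6972.25.
Change in economic profit: 6972.25 − 0 = 6972.25.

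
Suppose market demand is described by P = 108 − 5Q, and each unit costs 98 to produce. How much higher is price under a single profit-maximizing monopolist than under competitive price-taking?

Price rises by 5

Under competition P = MC = 98, so Q = (108 − 98)/5 = 2.
Monopoly sets MR = MC: 108 − 10Q = 98 ⇒ Q = 1, P = 108 − 5·1 = 103.
Change in price: 103 − 98 = 5.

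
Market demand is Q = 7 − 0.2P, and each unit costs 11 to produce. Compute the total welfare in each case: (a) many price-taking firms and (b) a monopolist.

Inverting demand: P = 35 − 5Q.
Under competition P = MC = 11, so Q = (35 − 11)/5 = 4.8.
CS = ½·(35 − 11)·4.8 = 57.6; PS = (11 − 11)·4.8 = 0; TS = 57.6.
The monopolist equates marginal revenue to marginal cost: 35 − 10Q = 11, so Q = 2.4. From demand, P = 23.
CS = ½·(35 − 23)·2.4 = 14.4; PS = (23 − 11)·2.4 = 28.8; TS = 43.2.

Competition: TS = 57.6; Monopoly: TS = 43.2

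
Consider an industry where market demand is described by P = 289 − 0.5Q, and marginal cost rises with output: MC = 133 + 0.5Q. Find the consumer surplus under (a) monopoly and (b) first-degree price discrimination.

Monopoly: CS = 2704; Perfect PD: CS = 0

The monopolist equates marginal revenue to marginal cost: 289 − Q = 133 + 0.5Q, so Q = 104. From demand, P = 237.
CS = ½·(289 − 237)·104 = 2704.
A perfectly discriminating monopolist sells every unit with P(Q) ≥ MC(Q), so output equals the competitive quantity Q = 156. Each buyer pays their reservation price, so CS = 0 and the firm captures all surplus.
CS = 0.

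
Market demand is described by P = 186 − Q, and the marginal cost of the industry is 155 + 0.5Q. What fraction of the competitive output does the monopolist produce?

Q_m/Q_c = 0.6

Monopoly sets MR = MC: 186 − 2Q = 155 + 0.5Q ⇒ Q = 12.4, P = 186 − 12.4 = 173.6.
Competitive equilibrium sets price equal to marginal cost: 186 − Q = 155 + 0.5Q, so Q = 62/3 and P = 496/3.
Ratio Q_m/Q_c = 12.4/(62/3) = 0.6.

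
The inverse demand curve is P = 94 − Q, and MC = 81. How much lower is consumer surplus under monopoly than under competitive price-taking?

Consumer surplus falls by 63.375

Competitive firms price at marginal cost: P = 81, giving Q = 13.
CS = ½·(94 − 81)·13 = 84.5.
A monopolist chooses Q where MR = MC. MR = 94 − 2Q; setting this equal to 81 gives Q = 6.5 and P = 87.5.
CS = ½·(94 − 87.5)·6.5 = 21.125.
Change in consumer surplus: 21.125 − 84.5 = −63.375.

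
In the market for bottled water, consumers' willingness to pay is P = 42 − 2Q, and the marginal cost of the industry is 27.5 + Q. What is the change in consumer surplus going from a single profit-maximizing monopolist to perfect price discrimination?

A monopolist chooses Q where MR = MC. MR = 42 − 4Q; setting this equal to 27.5 + Q gives Q = 2.9 and P = 36.2.
CS = ½·(42 − 36.2)·2.9 = 8.41.
A perfectly discriminating monopolist sells every unit with P(Q) ≥ MC(Q), so output equals the competitive quantity Q = 29/6. Each buyer pays their reservation price, so CS = 0 and the firm captures all surplus.
CS = 0.
Change in consumer surplus: 0 − 8.41 = −8.41.

Consumer surplus falls by 8.41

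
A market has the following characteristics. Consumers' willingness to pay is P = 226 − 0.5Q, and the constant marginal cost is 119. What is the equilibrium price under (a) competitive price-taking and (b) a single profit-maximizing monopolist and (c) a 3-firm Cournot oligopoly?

Competition: P = 119; Monopoly: P = 172.5; Cournot: P = 145.75

Perfect competition: P = MC = 119, so 226 − 0.5Q = 119 and Q = 214.
The monopolist equates marginal revenue to marginal cost: 226 − Q = 119, so Q = 107. From demand, P = 172.5.
With 3 symmetric Cournot firms, each firm's FOC gives 226 − 2q = 119, so q = 53.5, Q = 3·53.5 = 160.5, and P = 145.75.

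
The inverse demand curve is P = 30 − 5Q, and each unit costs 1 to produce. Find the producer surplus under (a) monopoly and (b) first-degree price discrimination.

Monopoly: PS = 42.05; Perfect PD: PS = 84.1

The monopolist equates marginal revenue to marginal cost: 30 − 10Q = 1, so Q = 2.9. From demand, P = 15.5.
PS = (15.5 − 1)·2.9 = 42.05.
With perfect price discrimination, output is the efficient level Q = 5.8 (where demand meets MC), but every buyer pays their willingness to pay: CS = 0 and PS = total surplus.
PS = ½·(30 − 1)·5.8 = 84.1.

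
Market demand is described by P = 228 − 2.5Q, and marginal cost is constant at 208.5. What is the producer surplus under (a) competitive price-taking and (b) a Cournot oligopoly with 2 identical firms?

Under competition P = MC = 208.5, so Q = (228 − 208.5)/2.5 = 7.8.
PS = (208.5 − 208.5)·7.8 = 0.
With 2 symmetric Cournot firms, each firm's FOC gives 228 − 7.5q = 208.5, so q = 2.6, Q = 2·2.6 = 5.2, and P = 215.
PS = (215 − 208.5)·5.2 = 33.8.

Competition: PS = 0; Cournot: PS = 33.8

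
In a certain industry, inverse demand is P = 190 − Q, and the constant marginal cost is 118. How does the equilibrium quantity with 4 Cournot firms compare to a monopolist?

Cournot: Q = 57.6; Monopoly: Q = 36

With 4 symmetric Cournot firms, each firm's FOC gives 190 − 5q = 118, so q = 14.4, Q = 4·14.4 = 57.6, and P = 132.4.
Monopoly sets MR = MC: 190 − 2Q = 118 ⇒ Q = 36, P = 190 − 36 = 154.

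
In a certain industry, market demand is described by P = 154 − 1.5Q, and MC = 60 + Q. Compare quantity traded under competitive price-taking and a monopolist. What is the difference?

Competitive equilibrium sets price equal to marginal cost: 154 − 1.5Q = 60 + Q, so Q = 37.6 and P = 97.6.
A monopolist chooses Q where MR = MC. MR = 154 − 3Q; setting this equal to 60 + Q gives Q = 23.5 and P = 118.75.
Change in quantity traded: 23.5 − 37.6 = −14.1.

Quantity traded falls by 14.1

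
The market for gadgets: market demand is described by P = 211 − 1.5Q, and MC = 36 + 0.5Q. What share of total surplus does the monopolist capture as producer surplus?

PS/TS = 0.7

Monopoly sets MR = MC: 211 − 3Q = 36 + 0.5Q ⇒ Q = 50, P = 211 − 1.5·50 = 136.
CS = ½·(211 − 136)·50 = 1875.
PS = P·Q − VC(Q) = 136·50 − (36·50 + ½·0.5·50²) = 4375.
Share captured = PS/TS = 4375/6250 = 0.7.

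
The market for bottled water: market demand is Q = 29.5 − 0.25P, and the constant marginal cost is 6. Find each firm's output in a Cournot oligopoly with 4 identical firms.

Inverting demand: P = 118 − 4Q.
With 4 symmetric Cournot firms, each firm's FOC gives 118 − 20q = 6, so q = 5.6, Q = 4·5.6 = 22.4, and P = 28.4.

q_i = 5.6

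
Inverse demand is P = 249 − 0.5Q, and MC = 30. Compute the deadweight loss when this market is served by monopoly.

Under competition P = MC = 30, so Q = (249 − 30)/0.5 = 438.
Monopoly sets MR = MC: 249 − Q = 30 ⇒ Q = 219, P = 249 − 0.5·219 = 139.5.
DWL is the triangle between Q = 219 and Q = 438: ½·(438 − 219)·(139.5 − 30) = 11990.25.

DWL = 11990.25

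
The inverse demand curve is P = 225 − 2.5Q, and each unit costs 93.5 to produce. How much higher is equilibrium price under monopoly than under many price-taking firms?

Equilibrium price rises by 65.75

Competitive firms price at marginal cost: P = 93.5, giving Q = 52.6.
Monopoly sets MR = MC: 225 − 5Q = 93.5 ⇒ Q = 26.3, P = 225 − 2.5·26.3 = 159.25.
Change in equilibrium price: 159.25 − 93.5 = 65.75.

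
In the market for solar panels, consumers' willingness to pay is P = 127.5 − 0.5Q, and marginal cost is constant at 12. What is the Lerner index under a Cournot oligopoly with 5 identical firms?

In a 5-firm Cournot equilibrium, symmetry and the first-order condition give q = (127.5 − 12)/(3) = 38.5. So Q = 192.5 and P = 31.25.
Lerner index = (P − MC)/P = (31.25 − 12)/31.25 = 0.616.

Lerner index = 0.616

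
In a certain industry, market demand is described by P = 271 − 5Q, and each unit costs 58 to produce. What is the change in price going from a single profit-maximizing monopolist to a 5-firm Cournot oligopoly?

Monopoly sets MR = MC: 271 − 10Q = 58 ⇒ Q = 21.3, P = 271 − 5·21.3 = 164.5.
Cournot with 5 identical firms: the symmetric best-response condition is 271 − 30q = 58. Each firm produces q = 7.1, total output Q = 35.5, price P = 93.5.
Change in price: 93.5 − 164.5 = −71.

P falls by 71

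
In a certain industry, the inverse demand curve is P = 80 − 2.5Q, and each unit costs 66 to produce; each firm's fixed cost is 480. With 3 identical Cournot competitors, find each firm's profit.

Cournot with 3 identical firms: the symmetric best-response condition is 80 − 10q = 66. Each firm produces q = 1.4, total output Q = 4.2, price P = 69.5.
Each firm's profit = (69.5 − 66)·1.4 − 480 = −475.1.

π_i = −475.1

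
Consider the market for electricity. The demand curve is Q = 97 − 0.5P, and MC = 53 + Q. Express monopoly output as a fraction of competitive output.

Q_m/Q_c = 0.6

Inverting demand: P = 194 − 2Q.
A monopolist chooses Q where MR = MC. MR = 194 − 4Q; setting this equal to 53 + Q gives Q = 28.2 and P = 137.6.
Under competition P = MC: 194 − 2Q = 53 + Q ⇒ Q = 47, P = 100.
Ratio Q_m/Q_c = 28.2/47 = 0.6.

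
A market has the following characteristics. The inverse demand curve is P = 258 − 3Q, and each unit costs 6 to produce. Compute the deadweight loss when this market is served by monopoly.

DWL = 2646

Perfect competition: P = MC = 6, so 258 − 3Q = 6 and Q = 84.
A monopolist chooses Q where MR = MC. MR = 258 − 6Q; setting this equal to 6 gives Q = 42 and P = 132.
DWL is the triangle between Q = 42 and Q = 84: ½·(84 − 42)·(132 − 6) = 2646.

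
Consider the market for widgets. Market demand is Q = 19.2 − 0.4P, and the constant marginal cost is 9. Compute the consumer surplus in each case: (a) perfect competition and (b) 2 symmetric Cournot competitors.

Competition: CS = 304.2; Cournot: CS = 135.2

Inverting demand: P = 48 − 2.5Q.
Perfect competition: P = MC = 9, so 48 − 2.5Q = 9 and Q = 15.6.
CS = ½·(48 − 9)·15.6 = 304.2.
In a 2-firm Cournot equilibrium, symmetry and the first-order condition give q = (48 − 9)/(7.5) = 5.2. So Q = 10.4 and P = 22.
CS = ½·(48 − 22)·10.4 = 135.2.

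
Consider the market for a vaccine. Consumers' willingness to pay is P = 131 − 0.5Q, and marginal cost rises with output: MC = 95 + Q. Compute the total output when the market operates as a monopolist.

Monopoly sets MR = MC: 131 − Q = 95 + Q ⇒ Q = 18, P = 131 − 0.5·18 = 122.

Q = 18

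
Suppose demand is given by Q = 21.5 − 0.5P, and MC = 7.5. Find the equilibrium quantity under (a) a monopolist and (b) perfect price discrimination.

Inverting demand: P = 43 − 2Q.
The monopolist equates marginal revenue to marginal cost: 43 − 4Q = 7.5, so Q = 8.875. From demand, P = 25.25.
Under first-degree price discrimination the firm charges each unit its demand price and produces up to where P = MC, i.e. Q = 17.75. Consumer surplus is zero; producer surplus equals total surplus.

Monopoly: Q = 8.875; Perfect PD: Q = 17.75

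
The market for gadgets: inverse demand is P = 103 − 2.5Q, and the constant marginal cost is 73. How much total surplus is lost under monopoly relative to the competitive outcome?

Perfect competition: P = MC = 73, so 103 − 2.5Q = 73 and Q = 12.
The monopolist equates marginal revenue to marginal cost: 103 − 5Q = 73, so Q = 6. From demand, P = 88.
DWL is the triangle between Q = 6 and Q = 12: ½·(12 − 6)·(88 − 73) = 45.

DWL = 45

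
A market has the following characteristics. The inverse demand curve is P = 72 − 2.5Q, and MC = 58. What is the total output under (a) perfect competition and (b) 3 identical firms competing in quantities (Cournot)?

Competition: Q = 5.6; Cournot: Q = 4.2

Competitive firms price at marginal cost: P = 58, giving Q = 5.6.
With 3 symmetric Cournot firms, each firm's FOC gives 72 − 10q = 58, so q = 1.4, Q = 3·1.4 = 4.2, and P = 61.5.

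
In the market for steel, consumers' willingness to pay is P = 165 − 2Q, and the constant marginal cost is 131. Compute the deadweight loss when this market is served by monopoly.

DWL = 72.25

Under competition P = MC = 131, so Q = (165 − 131)/2 = 17.
The monopolist equates marginal revenue to marginal cost: 165 − 4Q = 131, so Q = 8.5. From demand, P = 148.
DWL is the triangle between Q = 8.5 and Q = 17: ½·(17 − 8.5)·(148 − 131) = 72.25.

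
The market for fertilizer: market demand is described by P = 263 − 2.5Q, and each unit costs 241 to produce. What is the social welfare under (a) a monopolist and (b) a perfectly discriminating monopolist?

A monopolist chooses Q where MR = MC. MR = 263 − 5Q; setting this equal to 241 gives Q = 4.4 and P = 252.
CS = ½·(263 − 252)·4.4 = 24.2; PS = (252 − 241)·4.4 = 48.4; TS = 72.6.
Under first-degree price discrimination the firm charges each unit its demand price and produces up to where P = MC, i.e. Q = 8.8. Consumer surplus is zero; producer surplus equals total surplus.
TS = 96.8 (equal to competitive TS).

Monopoly: TS = 72.6; Perfect PD: TS = 96.8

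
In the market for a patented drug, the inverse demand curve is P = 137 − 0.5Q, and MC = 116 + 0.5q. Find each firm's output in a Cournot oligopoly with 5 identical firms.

With 5 symmetric Cournot firms, each firm's FOC gives 137 − 3q = 116 + 0.5q, so q = 6, Q = 5·6 = 30, and P = 122.

q_i = 6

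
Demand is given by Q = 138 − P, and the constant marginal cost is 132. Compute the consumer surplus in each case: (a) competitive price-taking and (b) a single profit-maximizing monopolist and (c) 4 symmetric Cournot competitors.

Competition: CS = 18; Monopoly: CS = 4.5; Cournot: CS = 11.52

Inverting demand: P = 138 − Q.
Perfect competition: P = MC = 132, so 138 − Q = 132 and Q = 6.
CS = ½·(138 − 132)·6 = 18.
Monopoly sets MR = MC: 138 − 2Q = 132 ⇒ Q = 3, P = 138 − 3 = 135.
CS = ½·(138 − 135)·3 = 4.5.
In a 4-firm Cournot equilibrium, symmetry and the first-order condition give q = (138 − 132)/(5) = 1.2. So Q = 4.8 and P = 133.2.
CS = ½·(138 − 133.2)·4.8 = 11.52.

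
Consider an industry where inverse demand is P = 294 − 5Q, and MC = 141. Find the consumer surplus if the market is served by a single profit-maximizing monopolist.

Monopoly sets MR = MC: 294 − 10Q = 141 ⇒ Q = 15.3, P = 294 − 5·15.3 = 217.5.
CS = ½·(294 − 217.5)·15.3 = 585.225.

CS = 585.225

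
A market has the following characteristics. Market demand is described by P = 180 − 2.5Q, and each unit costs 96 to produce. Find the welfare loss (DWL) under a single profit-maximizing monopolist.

DWL = 352.8

Competitive firms price at marginal cost: P = 96, giving Q = 33.6.
The monopolist equates marginal revenue to marginal cost: 180 − 5Q = 96, so Q = 16.8. From demand, P = 138.
DWL is the triangle between Q = 16.8 and Q = 33.6: ½·(33.6 − 16.8)·(138 − 96) = 352.8.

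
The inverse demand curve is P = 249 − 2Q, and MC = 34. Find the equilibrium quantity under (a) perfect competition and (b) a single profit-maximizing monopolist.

Competition: Q = 107.5; Monopoly: Q = 53.75

Under competition P = MC = 34, so Q = (249 − 34)/2 = 107.5.
A monopolist chooses Q where MR = MC. MR = 249 − 4Q; setting this equal to 34 gives Q = 53.75 and P = 141.5.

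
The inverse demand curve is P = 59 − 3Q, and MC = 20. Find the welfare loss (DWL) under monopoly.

DWL = 63.375

Perfect competition: P = MC = 20, so 59 − 3Q = 20 and Q = 13.
A monopolist chooses Q where MR = MC. MR = 59 − 6Q; setting this equal to 20 gives Q = 6.5 and P = 39.5.
DWL is the triangle between Q = 6.5 and Q = 13: ½·(13 − 6.5)·(39.5 − 20) = 63.375.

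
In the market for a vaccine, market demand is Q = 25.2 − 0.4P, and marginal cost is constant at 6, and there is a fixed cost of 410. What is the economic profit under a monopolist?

Inverting demand: P = 63 − 2.5Q.
A monopolist chooses Q where MR = MC. MR = 63 − 5Q; setting this equal to 6 gives Q = 11.4 and P = 34.5.
Profit = (34.5 − 6)·11.4 − 410 = −85.1.

Profit = −85.1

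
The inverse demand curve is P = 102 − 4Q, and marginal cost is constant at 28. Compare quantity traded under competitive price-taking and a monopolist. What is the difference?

Perfect competition: P = MC = 28, so 102 − 4Q = 28 and Q = 18.5.
Monopoly sets MR = MC: 102 − 8Q = 28 ⇒ Q = 9.25, P = 102 − 4·9.25 = 65.
Change in quantity traded: 9.25 − 18.5 = −9.25.

Q falls by 9.25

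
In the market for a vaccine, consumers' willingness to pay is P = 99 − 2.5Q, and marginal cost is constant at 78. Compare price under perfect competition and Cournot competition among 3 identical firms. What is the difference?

P rises by 5.25

Competitive firms price at marginal cost: P = 78, giving Q = 8.4.
With 3 symmetric Cournot firms, each firm's FOC gives 99 − 10q = 78, so q = 2.1, Q = 3·2.1 = 6.3, and P = 83.25.
Change in price: 83.25 − 78 = 5.25.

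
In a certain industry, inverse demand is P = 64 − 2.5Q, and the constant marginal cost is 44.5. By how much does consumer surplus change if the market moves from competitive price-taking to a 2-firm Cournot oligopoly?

Under competition P = MC = 44.5, so Q = (64 − 44.5)/2.5 = 7.8.
CS = ½·(64 − 44.5)·7.8 = 76.05.
Cournot with 2 identical firms: the symmetric best-response condition is 64 − 7.5q = 44.5. Each firm produces q = 2.6, total output Q = 5.2, price P = 51.
CS = ½·(64 − 51)·5.2 = 33.8.
Change in consumer surplus: 33.8 − 76.05 = −42.25.

Consumer surplus falls by 42.25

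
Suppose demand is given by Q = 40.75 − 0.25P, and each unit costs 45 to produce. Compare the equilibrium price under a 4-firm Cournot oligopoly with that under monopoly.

Inverting demand: P = 163 − 4Q.
Cournot with 4 identical firms: the symmetric best-response condition is 163 − 20q = 45. Each firm produces q = 5.9, total output Q = 23.6, price P = 68.6.
The monopolist equates marginal revenue to marginal cost: 163 − 8Q = 45, so Q = 14.75. From demand, P = 104.

Cournot: P = 68.6; Monopoly: P = 104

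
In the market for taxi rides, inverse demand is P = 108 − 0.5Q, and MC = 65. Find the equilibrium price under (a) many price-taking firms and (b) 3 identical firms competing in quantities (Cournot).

Competition: P = 65; Cournot: P = 75.75

Under competition P = MC = 65, so Q = (108 − 65)/0.5 = 86.
Cournot with 3 identical firms: the symmetric best-response condition is 108 − 2q = 65. Each firm produces q = 21.5, total output Q = 64.5, price P = 75.75.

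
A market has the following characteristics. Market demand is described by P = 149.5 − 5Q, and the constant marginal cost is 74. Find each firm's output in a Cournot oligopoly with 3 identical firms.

q_i = 3.775

With 3 symmetric Cournot firms, each firm's FOC gives 149.5 − 20q = 74, so q = 3.775, Q = 3·3.775 = 11.325, and P = 92.875.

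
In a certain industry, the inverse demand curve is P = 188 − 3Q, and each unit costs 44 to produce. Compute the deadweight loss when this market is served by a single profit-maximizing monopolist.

Competitive firms price at marginal cost: P = 44, giving Q = 48.
The monopolist equates marginal revenue to marginal cost: 188 − 6Q = 44, so Q = 24. From demand, P = 116.
DWL is the triangle between Q = 24 and Q = 48: ½·(48 − 24)·(116 − 44) = 864.

DWL = 864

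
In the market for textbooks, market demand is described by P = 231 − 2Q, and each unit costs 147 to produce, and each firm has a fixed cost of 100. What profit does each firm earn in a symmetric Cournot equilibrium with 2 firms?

π_i = 292

Cournot with 2 identical firms: the symmetric best-response condition is 231 − 6q = 147. Each firm produces q = 14, total output Q = 28, price P = 175.
Each firm's profit = (175 − 147)·14 − 100 = 292.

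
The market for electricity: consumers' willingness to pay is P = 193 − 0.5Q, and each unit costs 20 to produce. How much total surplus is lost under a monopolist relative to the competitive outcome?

Perfect competition: P = MC = 20, so 193 − 0.5Q = 20 and Q = 346.
A monopolist chooses Q where MR = MC. MR = 193 − Q; setting this equal to 20 gives Q = 173 and P = 106.5.
DWL is the triangle between Q = 173 and Q = 346: ½·(346 − 173)·(106.5 − 20) = 7482.25.

DWL = 7482.25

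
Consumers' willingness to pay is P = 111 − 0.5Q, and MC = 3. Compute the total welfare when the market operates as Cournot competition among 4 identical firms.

In a 4-firm Cournot equilibrium, symmetry and the first-order condition give q = (111 − 3)/(2.5) = 43.2. So Q = 172.8 and P = 24.6.
CS = ½·(111 − 24.6)·172.8 = 7464.96; PS = (24.6 − 3)·172.8 = 3732.48; TS = 11197.44.

TS = 11197.44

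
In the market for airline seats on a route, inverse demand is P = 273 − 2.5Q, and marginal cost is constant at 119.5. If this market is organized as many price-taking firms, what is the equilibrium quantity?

Competitive firms price at marginal cost: P = 119.5, giving Q = 61.4.

Q = 61.4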